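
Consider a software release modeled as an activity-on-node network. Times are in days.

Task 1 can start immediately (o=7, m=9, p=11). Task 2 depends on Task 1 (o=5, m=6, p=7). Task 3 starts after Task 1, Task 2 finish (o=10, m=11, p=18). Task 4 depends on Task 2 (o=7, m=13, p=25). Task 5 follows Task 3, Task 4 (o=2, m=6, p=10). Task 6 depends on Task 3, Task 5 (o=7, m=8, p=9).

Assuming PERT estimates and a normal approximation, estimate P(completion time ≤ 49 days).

te_Task 1 = (7 + 4·9 + 11)/6 = 54/6 = 9; σ²_Task 1 = ((11−7)/6)² = 0.444
te_Task 2 = (5 + 4·6 + 7)/6 = 36/6 = 6; σ²_Task 2 = ((7−5)/6)² = 0.111
te_Task 3 = (10 + 4·11 + 18)/6 = 72/6 = 12; σ²_Task 3 = ((18−10)/6)² = 1.778
te_Task 4 = (7 + 4·13 + 25)/6 = 84/6 = 14; σ²_Task 4 = ((25−7)/6)² = 9.000
te_Task 5 = (2 + 4·6 + 10)/6 = 36/6 = 6; σ²_Task 5 = ((10−2)/6)² = 1.778
te_Task 6 = (7 + 4·8 + 9)/6 = 48/6 = 8; σ²_Task 6 = ((9−7)/6)² = 0.111

Forward pass:
ES_Task 1 = 0; EF_Task 1 = 9
ES_Task 2 = 9; EF_Task 2 = 9+6 = 15
ES_Task 3 = max(EF_Task 1=9, EF_Task 2=15) = 15; EF_Task 3 = 15+12 = 27
ES_Task 4 = 15; EF_Task 4 = 15+14 = 29
ES_Task 5 = max(EF_Task 3=27, EF_Task 4=29) = 29; EF_Task 5 = 29+6 = 35
ES_Task 6 = max(EF_Task 3=27, EF_Task 5=35) = 35; EF_Task 6 = 35+8 = 43
Expected project duration μ = 43 days. Critical path: Task 1 → Task 2 → Task 4 → Task 5 → Task 6.

Variance along critical path = 0.444 + 0.111 + 9.000 + 1.778 + 0.111 = 11.444; σ = √11.444 = 3.383 days.
Z = (49 − 43) / 3.383 = 1.774
P(T ≤ 49) = Φ(1.774) ≈ 0.962

0.962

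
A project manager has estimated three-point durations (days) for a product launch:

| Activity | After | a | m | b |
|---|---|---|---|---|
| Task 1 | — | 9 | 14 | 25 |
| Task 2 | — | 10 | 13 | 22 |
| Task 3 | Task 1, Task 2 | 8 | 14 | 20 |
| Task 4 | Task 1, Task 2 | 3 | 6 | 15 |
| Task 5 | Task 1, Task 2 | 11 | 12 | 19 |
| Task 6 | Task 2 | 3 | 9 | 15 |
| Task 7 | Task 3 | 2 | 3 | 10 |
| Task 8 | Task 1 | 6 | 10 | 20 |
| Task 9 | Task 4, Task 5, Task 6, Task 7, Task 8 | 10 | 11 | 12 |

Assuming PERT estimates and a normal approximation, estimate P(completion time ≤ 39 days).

te_Task 1 = (9 + 4·14 + 25)/6 = 90/6 = 15; σ²_Task 1 = ((25−9)/6)² = 7.111
te_Task 2 = (10 + 4·13 + 22)/6 = 84/6 = 14; σ²_Task 2 = ((22−10)/6)² = 4.000
te_Task 3 = (8 + 4·14 + 20)/6 = 84/6 = 14; σ²_Task 3 = ((20−8)/6)² = 4.000
te_Task 4 = (3 + 4·6 + 15)/6 = 42/6 = 7; σ²_Task 4 = ((15−3)/6)² = 4.000
te_Task 5 = (11 + 4·12 + 19)/6 = 78/6 = 13; σ²_Task 5 = ((19−11)/6)² = 1.778
te_Task 6 = (3 + 4·9 + 15)/6 = 54/6 = 9; σ²_Task 6 = ((15−3)/6)² = 4.000
te_Task 7 = (2 + 4·3 + 10)/6 = 24/6 = 4; σ²_Task 7 = ((10−2)/6)² = 1.778
te_Task 8 = (6 + 4·10 + 20)/6 = 66/6 = 11; σ²_Task 8 = ((20−6)/6)² = 5.444
te_Task 9 = (10 + 4·11 + 12)/6 = 66/6 = 11; σ²_Task 9 = ((12−10)/6)² = 0.111

Forward pass:
ES_Task 1 = 0; EF_Task 1 = 15
ES_Task 2 = 0; EF_Task 2 = 14
ES_Task 3 = max(EF_Task 1=15, EF_Task 2=14) = 15; EF_Task 3 = 15+14 = 29
ES_Task 4 = max(EF_Task 1=15, EF_Task 2=14) = 15; EF_Task 4 = 15+7 = 22
ES_Task 5 = max(EF_Task 1=15, EF_Task 2=14) = 15; EF_Task 5 = 15+13 = 28
ES_Task 6 = 14; EF_Task 6 = 14+9 = 23
ES_Task 7 = 29; EF_Task 7 = 29+4 = 33
ES_Task 8 = 15; EF_Task 8 = 15+11 = 26
ES_Task 9 = max(EF_Task 4=22, EF_Task 5=28, EF_Task 6=23, EF_Task 7=33, EF_Task 8=26) = 33; EF_Task 9 = 33+11 = 44
Expected project duration μ = 44 days. Critical path: Task 1 → Task 3 → Task 7 → Task 9.

Variance along critical path = 7.111 + 4.000 + 1.778 + 0.111 = 13.000; σ = √13.000 = 3.606 days.
Z = (39 − 44) / 3.606 = -1.387
P(T ≤ 39) = Φ(-1.387) ≈ 0.083

0.083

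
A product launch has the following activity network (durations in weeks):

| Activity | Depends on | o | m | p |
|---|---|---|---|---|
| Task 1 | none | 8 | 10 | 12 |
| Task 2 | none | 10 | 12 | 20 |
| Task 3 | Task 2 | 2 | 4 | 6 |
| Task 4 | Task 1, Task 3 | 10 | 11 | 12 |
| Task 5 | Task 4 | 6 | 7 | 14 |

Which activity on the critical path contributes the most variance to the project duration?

te_Task 1 = (8 + 4·10 + 12)/6 = 60/6 = 10; σ²_Task 1 = ((12−8)/6)² = 0.444
te_Task 2 = (10 + 4·12 + 20)/6 = 78/6 = 13; σ²_Task 2 = ((20−10)/6)² = 2.778
te_Task 3 = (2 + 4·4 + 6)/6 = 24/6 = 4; σ²_Task 3 = ((6−2)/6)² = 0.444
te_Task 4 = (10 + 4·11 + 12)/6 = 66/6 = 11; σ²_Task 4 = ((12−10)/6)² = 0.111
te_Task 5 = (6 + 4·7 + 14)/6 = 48/6 = 8; σ²_Task 5 = ((14−6)/6)² = 1.778

Forward pass:
ES_Task 1 = 0; EF_Task 1 = 10
ES_Task 2 = 0; EF_Task 2 = 13
ES_Task 3 = 13; EF_Task 3 = 13+4 = 17
ES_Task 4 = max(EF_Task 1=10, EF_Task 3=17) = 17; EF_Task 4 = 17+11 = 28
ES_Task 5 = 28; EF_Task 5 = 28+8 = 36
Expected project duration μ = 36 weeks. Critical path: Task 2 → Task 3 → Task 4 → Task 5.

Variances on critical path: σ²_Task 2=2.778, σ²_Task 3=0.444, σ²_Task 4=0.111, σ²_Task 5=1.778.
Largest is σ²_Task 2 = 2.778.

Task 2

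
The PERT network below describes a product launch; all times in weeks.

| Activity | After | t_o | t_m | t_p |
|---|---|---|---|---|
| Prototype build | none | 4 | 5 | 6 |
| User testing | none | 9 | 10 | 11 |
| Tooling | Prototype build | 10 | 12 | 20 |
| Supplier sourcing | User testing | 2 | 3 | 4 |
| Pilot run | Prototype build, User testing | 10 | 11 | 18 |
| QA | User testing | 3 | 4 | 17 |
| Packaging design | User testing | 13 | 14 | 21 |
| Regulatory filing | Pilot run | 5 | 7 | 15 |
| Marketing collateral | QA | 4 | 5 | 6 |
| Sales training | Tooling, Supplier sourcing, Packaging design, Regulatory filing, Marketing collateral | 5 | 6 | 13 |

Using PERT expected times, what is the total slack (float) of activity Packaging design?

te_Prototype build = (4 + 4·5 + 6)/6 = 30/6 = 5
te_User testing = (9 + 4·10 + 11)/6 = 60/6 = 10
te_Tooling = (10 + 4·12 + 20)/6 = 78/6 = 13
te_Supplier sourcing = (2 + 4·3 + 4)/6 = 18/6 = 3
te_Pilot run = (10 + 4·11 + 18)/6 = 72/6 = 12
te_QA = (3 + 4·4 + 17)/6 = 36/6 = 6
te_Packaging design = (13 + 4·14 + 21)/6 = 90/6 = 15
te_Regulatory filing = (5 + 4·7 + 15)/6 = 48/6 = 8
te_Marketing collateral = (4 + 4·5 + 6)/6 = 30/6 = 5
te_Sales training = (5 + 4·6 + 13)/6 = 42/6 = 7

Forward pass:
ES_Prototype build = 0; EF_Prototype build = 5
ES_User testing = 0; EF_User testing = 10
ES_Tooling = 5; EF_Tooling = 5+13 = 18
ES_Supplier sourcing = 10; EF_Supplier sourcing = 10+3 = 13
ES_Pilot run = max(EF_Prototype build=5, EF_User testing=10) = 10; EF_Pilot run = 10+12 = 22
ES_QA = 10; EF_QA = 10+6 = 16
ES_Packaging design = 10; EF_Packaging design = 10+15 = 25
ES_Regulatory filing = 22; EF_Regulatory filing = 22+8 = 30
ES_Marketing collateral = 16; EF_Marketing collateral = 16+5 = 21
ES_Sales training = max(EF_Tooling=18, EF_Supplier sourcing=13, EF_Packaging design=25, EF_Regulatory filing=30, EF_Marketing collateral=21) = 30; EF_Sales training = 30+7 = 37
Expected project duration μ = 37 weeks. Critical path: User testing → Pilot run → Regulatory filing → Sales training.

Backward pass:
LF_Sales training = 37; LS_Sales training = 37−7 = 30
LF_Marketing collateral = LS_Sales training = 30; LS_Marketing collateral = 30−5 = 25
LF_Regulatory filing = LS_Sales training = 30; LS_Regulatory filing = 30−8 = 22
LF_Packaging design = LS_Sales training = 30; LS_Packaging design = 30−15 = 15
LF_QA = LS_Marketing collateral = 25; LS_QA = 25−6 = 19
LF_Pilot run = LS_Regulatory filing = 22; LS_Pilot run = 22−12 = 10
LF_Supplier sourcing = LS_Sales training = 30; LS_Supplier sourcing = 30−3 = 27
LF_Tooling = LS_Sales training = 30; LS_Tooling = 30−13 = 17
LF_User testing = min(LS_Supplier sourcing=27, LS_Pilot run=10, LS_QA=19, LS_Packaging design=15) = 10; LS_User testing = 10−10 = 0
LF_Prototype build = min(LS_Tooling=17, LS_Pilot run=10) = 10; LS_Prototype build = 10−5 = 5
Slack_Packaging design = LS_Packaging design − ES_Packaging design = 15 − 10 = 5

5 weeks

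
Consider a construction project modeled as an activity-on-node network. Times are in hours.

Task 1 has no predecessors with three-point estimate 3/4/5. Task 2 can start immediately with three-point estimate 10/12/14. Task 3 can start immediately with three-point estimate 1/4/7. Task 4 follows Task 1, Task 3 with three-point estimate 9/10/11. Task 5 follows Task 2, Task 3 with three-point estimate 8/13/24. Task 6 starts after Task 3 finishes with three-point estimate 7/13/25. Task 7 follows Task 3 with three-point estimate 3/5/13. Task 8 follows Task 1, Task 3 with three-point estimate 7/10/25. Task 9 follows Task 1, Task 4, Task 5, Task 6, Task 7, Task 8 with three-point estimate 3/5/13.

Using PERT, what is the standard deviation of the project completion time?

3.21 hours

te_Task 1 = (3 + 4·4 + 5)/6 = 24/6 = 4; σ²_Task 1 = ((5−3)/6)² = 0.111
te_Task 2 = (10 + 4·12 + 14)/6 = 72/6 = 12; σ²_Task 2 = ((14−10)/6)² = 0.444
te_Task 3 = (1 + 4·4 + 7)/6 = 24/6 = 4; σ²_Task 3 = ((7−1)/6)² = 1.000
te_Task 4 = (9 + 4·10 + 11)/6 = 60/6 = 10; σ²_Task 4 = ((11−9)/6)² = 0.111
te_Task 5 = (8 + 4·13 + 24)/6 = 84/6 = 14; σ²_Task 5 = ((24−8)/6)² = 7.111
te_Task 6 = (7 + 4·13 + 25)/6 = 84/6 = 14; σ²_Task 6 = ((25−7)/6)² = 9.000
te_Task 7 = (3 + 4·5 + 13)/6 = 36/6 = 6; σ²_Task 7 = ((13−3)/6)² = 2.778
te_Task 8 = (7 + 4·10 + 25)/6 = 72/6 = 12; σ²_Task 8 = ((25−7)/6)² = 9.000
te_Task 9 = (3 + 4·5 + 13)/6 = 36/6 = 6; σ²_Task 9 = ((13−3)/6)² = 2.778

Forward pass:
ES_Task 1 = 0; EF_Task 1 = 4
ES_Task 2 = 0; EF_Task 2 = 12
ES_Task 3 = 0; EF_Task 3 = 4
ES_Task 4 = max(EF_Task 1=4, EF_Task 3=4) = 4; EF_Task 4 = 4+10 = 14
ES_Task 5 = max(EF_Task 2=12, EF_Task 3=4) = 12; EF_Task 5 = 12+14 = 26
ES_Task 6 = 4; EF_Task 6 = 4+14 = 18
ES_Task 7 = 4; EF_Task 7 = 4+6 = 10
ES_Task 8 = max(EF_Task 1=4, EF_Task 3=4) = 4; EF_Task 8 = 4+12 = 16
ES_Task 9 = max(EF_Task 1=4, EF_Task 4=14, EF_Task 5=26, EF_Task 6=18, EF_Task 7=10, EF_Task 8=16) = 26; EF_Task 9 = 26+6 = 32
Expected project duration μ = 32 hours. Critical path: Task 2 → Task 5 → Task 9.

Variance along critical path = 0.444 + 7.111 + 2.778 = 10.333
σ = √10.333 = 3.215 hours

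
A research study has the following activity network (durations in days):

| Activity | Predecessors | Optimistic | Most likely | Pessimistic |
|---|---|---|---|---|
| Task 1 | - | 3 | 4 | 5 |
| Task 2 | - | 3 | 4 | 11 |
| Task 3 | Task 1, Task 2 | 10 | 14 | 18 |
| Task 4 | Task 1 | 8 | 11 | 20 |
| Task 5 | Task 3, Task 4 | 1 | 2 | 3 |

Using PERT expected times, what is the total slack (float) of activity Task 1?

1 days

te_Task 1 = (3 + 4·4 + 5)/6 = 24/6 = 4
te_Task 2 = (3 + 4·4 + 11)/6 = 30/6 = 5
te_Task 3 = (10 + 4·14 + 18)/6 = 84/6 = 14
te_Task 4 = (8 + 4·11 + 20)/6 = 72/6 = 12
te_Task 5 = (1 + 4·2 + 3)/6 = 12/6 = 2

Forward pass:
ES_Task 1 = 0; EF_Task 1 = 4
ES_Task 2 = 0; EF_Task 2 = 5
ES_Task 3 = max(EF_Task 1=4, EF_Task 2=5) = 5; EF_Task 3 = 5+14 = 19
ES_Task 4 = 4; EF_Task 4 = 4+12 = 16
ES_Task 5 = max(EF_Task 3=19, EF_Task 4=16) = 19; EF_Task 5 = 19+2 = 21
Expected project duration μ = 21 days. Critical path: Task 2 → Task 3 → Task 5.

Backward pass:
LF_Task 5 = 21; LS_Task 5 = 21−2 = 19
LF_Task 4 = LS_Task 5 = 19; LS_Task 4 = 19−12 = 7
LF_Task 3 = LS_Task 5 = 19; LS_Task 3 = 19−14 = 5
LF_Task 2 = LS_Task 3 = 5; LS_Task 2 = 5−5 = 0
LF_Task 1 = min(LS_Task 3=5, LS_Task 4=7) = 5; LS_Task 1 = 5−4 = 1
Slack_Task 1 = LS_Task 1 − ES_Task 1 = 1 − 0 = 1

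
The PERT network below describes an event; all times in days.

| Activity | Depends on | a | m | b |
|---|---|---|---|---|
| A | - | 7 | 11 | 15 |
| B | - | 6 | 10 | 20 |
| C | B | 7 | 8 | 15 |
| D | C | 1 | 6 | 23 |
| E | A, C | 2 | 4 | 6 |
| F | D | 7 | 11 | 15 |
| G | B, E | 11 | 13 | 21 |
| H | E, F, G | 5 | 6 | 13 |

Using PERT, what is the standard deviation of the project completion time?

4.92 days

te_A = (7 + 4·11 + 15)/6 = 66/6 = 11; σ²_A = ((15−7)/6)² = 1.778
te_B = (6 + 4·10 + 20)/6 = 66/6 = 11; σ²_B = ((20−6)/6)² = 5.444
te_C = (7 + 4·8 + 15)/6 = 54/6 = 9; σ²_C = ((15−7)/6)² = 1.778
te_D = (1 + 4·6 + 23)/6 = 48/6 = 8; σ²_D = ((23−1)/6)² = 13.444
te_E = (2 + 4·4 + 6)/6 = 24/6 = 4; σ²_E = ((6−2)/6)² = 0.444
te_F = (7 + 4·11 + 15)/6 = 66/6 = 11; σ²_F = ((15−7)/6)² = 1.778
te_G = (11 + 4·13 + 21)/6 = 84/6 = 14; σ²_G = ((21−11)/6)² = 2.778
te_H = (5 + 4·6 + 13)/6 = 42/6 = 7; σ²_H = ((13−5)/6)² = 1.778

Forward pass:
ES_A = 0; EF_A = 11
ES_B = 0; EF_B = 11
ES_C = 11; EF_C = 11+9 = 20
ES_D = 20; EF_D = 20+8 = 28
ES_E = max(EF_A=11, EF_C=20) = 20; EF_E = 20+4 = 24
ES_F = 28; EF_F = 28+11 = 39
ES_G = max(EF_B=11, EF_E=24) = 24; EF_G = 24+14 = 38
ES_H = max(EF_E=24, EF_F=39, EF_G=38) = 39; EF_H = 39+7 = 46
Expected project duration μ = 46 days. Critical path: B → C → D → F → H.

Variance along critical path = 5.444 + 1.778 + 13.444 + 1.778 + 1.778 = 24.222
σ = √24.222 = 4.922 days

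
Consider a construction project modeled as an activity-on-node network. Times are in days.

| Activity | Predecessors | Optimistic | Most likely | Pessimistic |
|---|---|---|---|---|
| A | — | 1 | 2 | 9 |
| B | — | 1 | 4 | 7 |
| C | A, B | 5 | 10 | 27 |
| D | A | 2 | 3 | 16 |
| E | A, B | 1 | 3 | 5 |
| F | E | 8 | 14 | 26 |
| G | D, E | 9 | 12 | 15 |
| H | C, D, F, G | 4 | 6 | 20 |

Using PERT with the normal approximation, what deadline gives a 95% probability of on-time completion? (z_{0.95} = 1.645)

te_A = (1 + 4·2 + 9)/6 = 18/6 = 3; σ²_A = ((9−1)/6)² = 1.778
te_B = (1 + 4·4 + 7)/6 = 24/6 = 4; σ²_B = ((7−1)/6)² = 1.000
te_C = (5 + 4·10 + 27)/6 = 72/6 = 12; σ²_C = ((27−5)/6)² = 13.444
te_D = (2 + 4·3 + 16)/6 = 30/6 = 5; σ²_D = ((16−2)/6)² = 5.444
te_E = (1 + 4·3 + 5)/6 = 18/6 = 3; σ²_E = ((5−1)/6)² = 0.444
te_F = (8 + 4·14 + 26)/6 = 90/6 = 15; σ²_F = ((26−8)/6)² = 9.000
te_G = (9 + 4·12 + 15)/6 = 72/6 = 12; σ²_G = ((15−9)/6)² = 1.000
te_H = (4 + 4·6 + 20)/6 = 48/6 = 8; σ²_H = ((20−4)/6)² = 7.111

Forward pass:
ES_A = 0; EF_A = 3
ES_B = 0; EF_B = 4
ES_C = max(EF_A=3, EF_B=4) = 4; EF_C = 4+12 = 16
ES_D = 3; EF_D = 3+5 = 8
ES_E = max(EF_A=3, EF_B=4) = 4; EF_E = 4+3 = 7
ES_F = 7; EF_F = 7+15 = 22
ES_G = max(EF_D=8, EF_E=7) = 8; EF_G = 8+12 = 20
ES_H = max(EF_C=16, EF_D=8, EF_F=22, EF_G=20) = 22; EF_H = 22+8 = 30
Expected project duration μ = 30 days. Critical path: B → E → F → H.

Variance along critical path = 1.000 + 0.444 + 9.000 + 7.111 = 17.556; σ = 4.190 days.
D = μ + z·σ = 30 + 1.645·4.190 = 36.9 days

36.9 days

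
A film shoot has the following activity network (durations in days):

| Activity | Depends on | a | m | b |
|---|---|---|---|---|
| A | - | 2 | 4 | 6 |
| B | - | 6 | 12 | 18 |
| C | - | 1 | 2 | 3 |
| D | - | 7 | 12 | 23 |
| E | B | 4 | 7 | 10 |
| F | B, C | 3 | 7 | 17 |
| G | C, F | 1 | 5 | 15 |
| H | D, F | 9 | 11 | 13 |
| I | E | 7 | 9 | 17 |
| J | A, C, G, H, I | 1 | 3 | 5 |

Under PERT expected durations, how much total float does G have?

te_A = (2 + 4·4 + 6)/6 = 24/6 = 4
te_B = (6 + 4·12 + 18)/6 = 72/6 = 12
te_C = (1 + 4·2 + 3)/6 = 12/6 = 2
te_D = (7 + 4·12 + 23)/6 = 78/6 = 13
te_E = (4 + 4·7 + 10)/6 = 42/6 = 7
te_F = (3 + 4·7 + 17)/6 = 48/6 = 8
te_G = (1 + 4·5 + 15)/6 = 36/6 = 6
te_H = (9 + 4·11 + 13)/6 = 66/6 = 11
te_I = (7 + 4·9 + 17)/6 = 60/6 = 10
te_J = (1 + 4·3 + 5)/6 = 18/6 = 3

Forward pass:
ES_A = 0; EF_A = 4
ES_B = 0; EF_B = 12
ES_C = 0; EF_C = 2
ES_D = 0; EF_D = 13
ES_E = 12; EF_E = 12+7 = 19
ES_F = max(EF_B=12, EF_C=2) = 12; EF_F = 12+8 = 20
ES_G = max(EF_C=2, EF_F=20) = 20; EF_G = 20+6 = 26
ES_H = max(EF_D=13, EF_F=20) = 20; EF_H = 20+11 = 31
ES_I = 19; EF_I = 19+10 = 29
ES_J = max(EF_A=4, EF_C=2, EF_G=26, EF_H=31, EF_I=29) = 31; EF_J = 31+3 = 34
Expected project duration μ = 34 days. Critical path: B → F → H → J.

Backward pass:
LF_J = 34; LS_J = 34−3 = 31
LF_I = LS_J = 31; LS_I = 31−10 = 21
LF_H = LS_J = 31; LS_H = 31−11 = 20
LF_G = LS_J = 31; LS_G = 31−6 = 25
LF_F = min(LS_G=25, LS_H=20) = 20; LS_F = 20−8 = 12
LF_E = LS_I = 21; LS_E = 21−7 = 14
LF_D = LS_H = 20; LS_D = 20−13 = 7
LF_C = min(LS_F=12, LS_G=25, LS_J=31) = 12; LS_C = 12−2 = 10
LF_B = min(LS_E=14, LS_F=12) = 12; LS_B = 12−12 = 0
LF_A = LS_J = 31; LS_A = 31−4 = 27
Slack_G = LS_G − ES_G = 25 − 20 = 5

5 days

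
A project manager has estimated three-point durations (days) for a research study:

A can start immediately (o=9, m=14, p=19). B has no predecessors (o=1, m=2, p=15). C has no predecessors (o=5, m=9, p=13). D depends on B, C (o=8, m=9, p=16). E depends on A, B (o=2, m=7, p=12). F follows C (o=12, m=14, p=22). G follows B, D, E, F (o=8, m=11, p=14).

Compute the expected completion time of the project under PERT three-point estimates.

35 days

te_A = (9 + 4·14 + 19)/6 = 84/6 = 14
te_B = (1 + 4·2 + 15)/6 = 24/6 = 4
te_C = (5 + 4·9 + 13)/6 = 54/6 = 9
te_D = (8 + 4·9 + 16)/6 = 60/6 = 10
te_E = (2 + 4·7 + 12)/6 = 42/6 = 7
te_F = (12 + 4·14 + 22)/6 = 90/6 = 15
te_G = (8 + 4·11 + 14)/6 = 66/6 = 11

Forward pass:
ES_A = 0; EF_A = 14
ES_B = 0; EF_B = 4
ES_C = 0; EF_C = 9
ES_D = max(EF_B=4, EF_C=9) = 9; EF_D = 9+10 = 19
ES_E = max(EF_A=14, EF_B=4) = 14; EF_E = 14+7 = 21
ES_F = 9; EF_F = 9+15 = 24
ES_G = max(EF_B=4, EF_D=19, EF_E=21, EF_F=24) = 24; EF_G = 24+11 = 35
Expected project duration μ = 35 days. Critical path: C → F → G.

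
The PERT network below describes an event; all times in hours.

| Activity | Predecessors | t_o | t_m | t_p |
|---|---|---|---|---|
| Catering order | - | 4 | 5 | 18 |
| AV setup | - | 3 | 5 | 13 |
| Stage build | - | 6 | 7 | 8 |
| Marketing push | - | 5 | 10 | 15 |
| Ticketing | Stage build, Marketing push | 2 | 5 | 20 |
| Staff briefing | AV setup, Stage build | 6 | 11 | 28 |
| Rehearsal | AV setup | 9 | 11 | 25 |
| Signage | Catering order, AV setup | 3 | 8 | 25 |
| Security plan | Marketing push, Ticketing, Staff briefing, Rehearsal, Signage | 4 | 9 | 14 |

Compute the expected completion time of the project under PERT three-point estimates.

te_Catering order = (4 + 4·5 + 18)/6 = 42/6 = 7
te_AV setup = (3 + 4·5 + 13)/6 = 36/6 = 6
te_Stage build = (6 + 4·7 + 8)/6 = 42/6 = 7
te_Marketing push = (5 + 4·10 + 15)/6 = 60/6 = 10
te_Ticketing = (2 + 4·5 + 20)/6 = 42/6 = 7
te_Staff briefing = (6 + 4·11 + 28)/6 = 78/6 = 13
te_Rehearsal = (9 + 4·11 + 25)/6 = 78/6 = 13
te_Signage = (3 + 4·8 + 25)/6 = 60/6 = 10
te_Security plan = (4 + 4·9 + 14)/6 = 54/6 = 9

Forward pass:
ES_Catering order = 0; EF_Catering order = 7
ES_AV setup = 0; EF_AV setup = 6
ES_Stage build = 0; EF_Stage build = 7
ES_Marketing push = 0; EF_Marketing push = 10
ES_Ticketing = max(EF_Stage build=7, EF_Marketing push=10) = 10; EF_Ticketing = 10+7 = 17
ES_Staff briefing = max(EF_AV setup=6, EF_Stage build=7) = 7; EF_Staff briefing = 7+13 = 20
ES_Rehearsal = 6; EF_Rehearsal = 6+13 = 19
ES_Signage = max(EF_Catering order=7, EF_AV setup=6) = 7; EF_Signage = 7+10 = 17
ES_Security plan = max(EF_Marketing push=10, EF_Ticketing=17, EF_Staff briefing=20, EF_Rehearsal=19, EF_Signage=17) = 20; EF_Security plan = 20+9 = 29
Expected project duration μ = 29 hours. Critical path: Stage build → Staff briefing → Security plan.

29 hours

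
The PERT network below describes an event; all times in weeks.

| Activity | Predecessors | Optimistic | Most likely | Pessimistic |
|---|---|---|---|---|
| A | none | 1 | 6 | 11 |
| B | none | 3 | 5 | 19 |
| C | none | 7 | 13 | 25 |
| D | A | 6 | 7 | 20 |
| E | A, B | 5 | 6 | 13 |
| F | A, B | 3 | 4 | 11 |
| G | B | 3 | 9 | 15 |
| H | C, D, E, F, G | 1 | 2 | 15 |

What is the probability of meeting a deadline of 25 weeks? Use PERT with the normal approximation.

0.890

te_A = (1 + 4·6 + 11)/6 = 36/6 = 6; σ²_A = ((11−1)/6)² = 2.778
te_B = (3 + 4·5 + 19)/6 = 42/6 = 7; σ²_B = ((19−3)/6)² = 7.111
te_C = (7 + 4·13 + 25)/6 = 84/6 = 14; σ²_C = ((25−7)/6)² = 9.000
te_D = (6 + 4·7 + 20)/6 = 54/6 = 9; σ²_D = ((20−6)/6)² = 5.444
te_E = (5 + 4·6 + 13)/6 = 42/6 = 7; σ²_E = ((13−5)/6)² = 1.778
te_F = (3 + 4·4 + 11)/6 = 30/6 = 5; σ²_F = ((11−3)/6)² = 1.778
te_G = (3 + 4·9 + 15)/6 = 54/6 = 9; σ²_G = ((15−3)/6)² = 4.000
te_H = (1 + 4·2 + 15)/6 = 24/6 = 4; σ²_H = ((15−1)/6)² = 5.444

Forward pass:
ES_A = 0; EF_A = 6
ES_B = 0; EF_B = 7
ES_C = 0; EF_C = 14
ES_D = 6; EF_D = 6+9 = 15
ES_E = max(EF_A=6, EF_B=7) = 7; EF_E = 7+7 = 14
ES_F = max(EF_A=6, EF_B=7) = 7; EF_F = 7+5 = 12
ES_G = 7; EF_G = 7+9 = 16
ES_H = max(EF_C=14, EF_D=15, EF_E=14, EF_F=12, EF_G=16) = 16; EF_H = 16+4 = 20
Expected project duration μ = 20 weeks. Critical path: B → G → H.

Variance along critical path = 7.111 + 4.000 + 5.444 = 16.556; σ = √16.556 = 4.069 weeks.
Z = (25 − 20) / 4.069 = 1.229
P(T ≤ 25) = Φ(1.229) ≈ 0.890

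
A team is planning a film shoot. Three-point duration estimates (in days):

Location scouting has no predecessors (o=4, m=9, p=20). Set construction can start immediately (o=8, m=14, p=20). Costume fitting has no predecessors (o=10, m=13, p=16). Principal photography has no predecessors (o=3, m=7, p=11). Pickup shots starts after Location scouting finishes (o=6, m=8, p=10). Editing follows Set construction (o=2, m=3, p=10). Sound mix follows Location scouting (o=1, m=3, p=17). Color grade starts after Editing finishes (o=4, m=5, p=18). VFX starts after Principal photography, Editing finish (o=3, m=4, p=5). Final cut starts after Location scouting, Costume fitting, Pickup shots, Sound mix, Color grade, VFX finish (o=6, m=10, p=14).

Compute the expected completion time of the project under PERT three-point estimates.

te_Location scouting = (4 + 4·9 + 20)/6 = 60/6 = 10
te_Set construction = (8 + 4·14 + 20)/6 = 84/6 = 14
te_Costume fitting = (10 + 4·13 + 16)/6 = 78/6 = 13
te_Principal photography = (3 + 4·7 + 11)/6 = 42/6 = 7
te_Pickup shots = (6 + 4·8 + 10)/6 = 48/6 = 8
te_Editing = (2 + 4·3 + 10)/6 = 24/6 = 4
te_Sound mix = (1 + 4·3 + 17)/6 = 30/6 = 5
te_Color grade = (4 + 4·5 + 18)/6 = 42/6 = 7
te_VFX = (3 + 4·4 + 5)/6 = 24/6 = 4
te_Final cut = (6 + 4·10 + 14)/6 = 60/6 = 10

Forward pass:
ES_Location scouting = 0; EF_Location scouting = 10
ES_Set construction = 0; EF_Set construction = 14
ES_Costume fitting = 0; EF_Costume fitting = 13
ES_Principal photography = 0; EF_Principal photography = 7
ES_Pickup shots = 10; EF_Pickup shots = 10+8 = 18
ES_Editing = 14; EF_Editing = 14+4 = 18
ES_Sound mix = 10; EF_Sound mix = 10+5 = 15
ES_Color grade = 18; EF_Color grade = 18+7 = 25
ES_VFX = max(EF_Principal photography=7, EF_Editing=18) = 18; EF_VFX = 18+4 = 22
ES_Final cut = max(EF_Location scouting=10, EF_Costume fitting=13, EF_Pickup shots=18, EF_Sound mix=15, EF_Color grade=25, EF_VFX=22) = 25; EF_Final cut = 25+10 = 35
Expected project duration μ = 35 days. Critical path: Set construction → Editing → Color grade → Final cut.

35 days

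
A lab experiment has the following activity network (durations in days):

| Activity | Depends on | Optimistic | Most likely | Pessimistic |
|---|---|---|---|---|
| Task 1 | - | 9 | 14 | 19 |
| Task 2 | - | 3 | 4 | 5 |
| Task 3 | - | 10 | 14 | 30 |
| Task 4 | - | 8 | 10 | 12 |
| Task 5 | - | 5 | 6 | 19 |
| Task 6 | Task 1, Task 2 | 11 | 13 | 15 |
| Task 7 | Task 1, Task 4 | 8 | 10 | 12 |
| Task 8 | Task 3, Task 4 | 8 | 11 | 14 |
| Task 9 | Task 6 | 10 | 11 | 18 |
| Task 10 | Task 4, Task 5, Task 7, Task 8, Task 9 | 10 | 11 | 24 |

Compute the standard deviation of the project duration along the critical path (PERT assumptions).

te_Task 1 = (9 + 4·14 + 19)/6 = 84/6 = 14; σ²_Task 1 = ((19−9)/6)² = 2.778
te_Task 2 = (3 + 4·4 + 5)/6 = 24/6 = 4; σ²_Task 2 = ((5−3)/6)² = 0.111
te_Task 3 = (10 + 4·14 + 30)/6 = 96/6 = 16; σ²_Task 3 = ((30−10)/6)² = 11.111
te_Task 4 = (8 + 4·10 + 12)/6 = 60/6 = 10; σ²_Task 4 = ((12−8)/6)² = 0.444
te_Task 5 = (5 + 4·6 + 19)/6 = 48/6 = 8; σ²_Task 5 = ((19−5)/6)² = 5.444
te_Task 6 = (11 + 4·13 + 15)/6 = 78/6 = 13; σ²_Task 6 = ((15−11)/6)² = 0.444
te_Task 7 = (8 + 4·10 + 12)/6 = 60/6 = 10; σ²_Task 7 = ((12−8)/6)² = 0.444
te_Task 8 = (8 + 4·11 + 14)/6 = 66/6 = 11; σ²_Task 8 = ((14−8)/6)² = 1.000
te_Task 9 = (10 + 4·11 + 18)/6 = 72/6 = 12; σ²_Task 9 = ((18−10)/6)² = 1.778
te_Task 10 = (10 + 4·11 + 24)/6 = 78/6 = 13; σ²_Task 10 = ((24−10)/6)² = 5.444

Forward pass:
ES_Task 1 = 0; EF_Task 1 = 14
ES_Task 2 = 0; EF_Task 2 = 4
ES_Task 3 = 0; EF_Task 3 = 16
ES_Task 4 = 0; EF_Task 4 = 10
ES_Task 5 = 0; EF_Task 5 = 8
ES_Task 6 = max(EF_Task 1=14, EF_Task 2=4) = 14; EF_Task 6 = 14+13 = 27
ES_Task 7 = max(EF_Task 1=14, EF_Task 4=10) = 14; EF_Task 7 = 14+10 = 24
ES_Task 8 = max(EF_Task 3=16, EF_Task 4=10) = 16; EF_Task 8 = 16+11 = 27
ES_Task 9 = 27; EF_Task 9 = 27+12 = 39
ES_Task 10 = max(EF_Task 4=10, EF_Task 5=8, EF_Task 7=24, EF_Task 8=27, EF_Task 9=39) = 39; EF_Task 10 = 39+13 = 52
Expected project duration μ = 52 days. Critical path: Task 1 → Task 6 → Task 9 → Task 10.

Variance along critical path = 2.778 + 0.444 + 1.778 + 5.444 = 10.444
σ = √10.444 = 3.232 days

3.23 days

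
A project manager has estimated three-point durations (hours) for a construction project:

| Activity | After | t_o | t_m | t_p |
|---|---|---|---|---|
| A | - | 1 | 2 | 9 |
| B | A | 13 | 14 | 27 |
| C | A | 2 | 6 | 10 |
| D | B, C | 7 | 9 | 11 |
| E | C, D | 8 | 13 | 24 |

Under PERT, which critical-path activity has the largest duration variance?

te_A = (1 + 4·2 + 9)/6 = 18/6 = 3; σ²_A = ((9−1)/6)² = 1.778
te_B = (13 + 4·14 + 27)/6 = 96/6 = 16; σ²_B = ((27−13)/6)² = 5.444
te_C = (2 + 4·6 + 10)/6 = 36/6 = 6; σ²_C = ((10−2)/6)² = 1.778
te_D = (7 + 4·9 + 11)/6 = 54/6 = 9; σ²_D = ((11−7)/6)² = 0.444
te_E = (8 + 4·13 + 24)/6 = 84/6 = 14; σ²_E = ((24−8)/6)² = 7.111

Forward pass:
ES_A = 0; EF_A = 3
ES_B = 3; EF_B = 3+16 = 19
ES_C = 3; EF_C = 3+6 = 9
ES_D = max(EF_B=19, EF_C=9) = 19; EF_D = 19+9 = 28
ES_E = max(EF_C=9, EF_D=28) = 28; EF_E = 28+14 = 42
Expected project duration μ = 42 hours. Critical path: A → B → D → E.

Variances on critical path: σ²_A=1.778, σ²_B=5.444, σ²_D=0.444, σ²_E=7.111.
Largest is σ²_E = 7.111.

E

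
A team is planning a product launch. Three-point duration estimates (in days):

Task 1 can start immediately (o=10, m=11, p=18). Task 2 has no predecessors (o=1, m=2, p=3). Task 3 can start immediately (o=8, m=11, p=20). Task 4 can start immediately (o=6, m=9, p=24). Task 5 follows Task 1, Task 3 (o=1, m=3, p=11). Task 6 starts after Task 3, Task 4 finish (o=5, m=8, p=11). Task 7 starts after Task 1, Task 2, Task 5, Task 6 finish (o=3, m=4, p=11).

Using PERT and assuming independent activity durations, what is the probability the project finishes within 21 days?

0.062

te_Task 1 = (10 + 4·11 + 18)/6 = 72/6 = 12; σ²_Task 1 = ((18−10)/6)² = 1.778
te_Task 2 = (1 + 4·2 + 3)/6 = 12/6 = 2; σ²_Task 2 = ((3−1)/6)² = 0.111
te_Task 3 = (8 + 4·11 + 20)/6 = 72/6 = 12; σ²_Task 3 = ((20−8)/6)² = 4.000
te_Task 4 = (6 + 4·9 + 24)/6 = 66/6 = 11; σ²_Task 4 = ((24−6)/6)² = 9.000
te_Task 5 = (1 + 4·3 + 11)/6 = 24/6 = 4; σ²_Task 5 = ((11−1)/6)² = 2.778
te_Task 6 = (5 + 4·8 + 11)/6 = 48/6 = 8; σ²_Task 6 = ((11−5)/6)² = 1.000
te_Task 7 = (3 + 4·4 + 11)/6 = 30/6 = 5; σ²_Task 7 = ((11−3)/6)² = 1.778

Forward pass:
ES_Task 1 = 0; EF_Task 1 = 12
ES_Task 2 = 0; EF_Task 2 = 2
ES_Task 3 = 0; EF_Task 3 = 12
ES_Task 4 = 0; EF_Task 4 = 11
ES_Task 5 = max(EF_Task 1=12, EF_Task 3=12) = 12; EF_Task 5 = 12+4 = 16
ES_Task 6 = max(EF_Task 3=12, EF_Task 4=11) = 12; EF_Task 6 = 12+8 = 20
ES_Task 7 = max(EF_Task 1=12, EF_Task 2=2, EF_Task 5=16, EF_Task 6=20) = 20; EF_Task 7 = 20+5 = 25
Expected project duration μ = 25 days. Critical path: Task 3 → Task 6 → Task 7.

Variance along critical path = 4.000 + 1.000 + 1.778 = 6.778; σ = √6.778 = 2.603 days.
Z = (21 − 25) / 2.603 = -1.536
P(T ≤ 21) = Φ(-1.536) ≈ 0.062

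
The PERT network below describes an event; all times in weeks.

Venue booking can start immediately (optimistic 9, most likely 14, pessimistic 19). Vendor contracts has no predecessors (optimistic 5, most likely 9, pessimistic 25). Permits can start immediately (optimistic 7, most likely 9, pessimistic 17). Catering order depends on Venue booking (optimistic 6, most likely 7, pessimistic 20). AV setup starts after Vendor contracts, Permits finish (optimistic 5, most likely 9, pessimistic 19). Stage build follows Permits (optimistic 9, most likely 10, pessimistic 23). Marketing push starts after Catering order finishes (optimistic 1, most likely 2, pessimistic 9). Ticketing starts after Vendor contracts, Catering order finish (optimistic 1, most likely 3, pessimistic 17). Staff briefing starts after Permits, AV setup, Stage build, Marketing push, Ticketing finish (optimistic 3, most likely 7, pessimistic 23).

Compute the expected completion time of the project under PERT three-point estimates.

37 weeks

te_Venue booking = (9 + 4·14 + 19)/6 = 84/6 = 14
te_Vendor contracts = (5 + 4·9 + 25)/6 = 66/6 = 11
te_Permits = (7 + 4·9 + 17)/6 = 60/6 = 10
te_Catering order = (6 + 4·7 + 20)/6 = 54/6 = 9
te_AV setup = (5 + 4·9 + 19)/6 = 60/6 = 10
te_Stage build = (9 + 4·10 + 23)/6 = 72/6 = 12
te_Marketing push = (1 + 4·2 + 9)/6 = 18/6 = 3
te_Ticketing = (1 + 4·3 + 17)/6 = 30/6 = 5
te_Staff briefing = (3 + 4·7 + 23)/6 = 54/6 = 9

Forward pass:
ES_Venue booking = 0; EF_Venue booking = 14
ES_Vendor contracts = 0; EF_Vendor contracts = 11
ES_Permits = 0; EF_Permits = 10
ES_Catering order = 14; EF_Catering order = 14+9 = 23
ES_AV setup = max(EF_Vendor contracts=11, EF_Permits=10) = 11; EF_AV setup = 11+10 = 21
ES_Stage build = 10; EF_Stage build = 10+12 = 22
ES_Marketing push = 23; EF_Marketing push = 23+3 = 26
ES_Ticketing = max(EF_Vendor contracts=11, EF_Catering order=23) = 23; EF_Ticketing = 23+5 = 28
ES_Staff briefing = max(EF_Permits=10, EF_AV setup=21, EF_Stage build=22, EF_Marketing push=26, EF_Ticketing=28) = 28; EF_Staff briefing = 28+9 = 37
Expected project duration μ = 37 weeks. Critical path: Venue booking → Catering order → Ticketing → Staff briefing.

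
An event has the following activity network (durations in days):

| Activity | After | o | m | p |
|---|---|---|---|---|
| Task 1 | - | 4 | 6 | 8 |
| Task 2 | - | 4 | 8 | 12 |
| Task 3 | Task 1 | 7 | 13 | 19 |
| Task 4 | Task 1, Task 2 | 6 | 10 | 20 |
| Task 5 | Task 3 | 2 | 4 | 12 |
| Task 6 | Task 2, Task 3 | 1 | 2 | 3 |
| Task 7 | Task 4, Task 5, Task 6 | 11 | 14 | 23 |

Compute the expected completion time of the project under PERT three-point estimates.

te_Task 1 = (4 + 4·6 + 8)/6 = 36/6 = 6
te_Task 2 = (4 + 4·8 + 12)/6 = 48/6 = 8
te_Task 3 = (7 + 4·13 + 19)/6 = 78/6 = 13
te_Task 4 = (6 + 4·10 + 20)/6 = 66/6 = 11
te_Task 5 = (2 + 4·4 + 12)/6 = 30/6 = 5
te_Task 6 = (1 + 4·2 + 3)/6 = 12/6 = 2
te_Task 7 = (11 + 4·14 + 23)/6 = 90/6 = 15

Forward pass:
ES_Task 1 = 0; EF_Task 1 = 6
ES_Task 2 = 0; EF_Task 2 = 8
ES_Task 3 = 6; EF_Task 3 = 6+13 = 19
ES_Task 4 = max(EF_Task 1=6, EF_Task 2=8) = 8; EF_Task 4 = 8+11 = 19
ES_Task 5 = 19; EF_Task 5 = 19+5 = 24
ES_Task 6 = max(EF_Task 2=8, EF_Task 3=19) = 19; EF_Task 6 = 19+2 = 21
ES_Task 7 = max(EF_Task 4=19, EF_Task 5=24, EF_Task 6=21) = 24; EF_Task 7 = 24+15 = 39
Expected project duration μ = 39 days. Critical path: Task 1 → Task 3 → Task 5 → Task 7.

39 days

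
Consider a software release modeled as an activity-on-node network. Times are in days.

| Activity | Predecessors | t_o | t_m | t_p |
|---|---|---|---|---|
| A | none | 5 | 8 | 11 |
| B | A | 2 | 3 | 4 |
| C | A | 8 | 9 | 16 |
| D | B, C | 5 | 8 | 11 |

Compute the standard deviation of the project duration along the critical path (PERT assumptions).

te_A = (5 + 4·8 + 11)/6 = 48/6 = 8; σ²_A = ((11−5)/6)² = 1.000
te_B = (2 + 4·3 + 4)/6 = 18/6 = 3; σ²_B = ((4−2)/6)² = 0.111
te_C = (8 + 4·9 + 16)/6 = 60/6 = 10; σ²_C = ((16−8)/6)² = 1.778
te_D = (5 + 4·8 + 11)/6 = 48/6 = 8; σ²_D = ((11−5)/6)² = 1.000

Forward pass:
ES_A = 0; EF_A = 8
ES_B = 8; EF_B = 8+3 = 11
ES_C = 8; EF_C = 8+10 = 18
ES_D = max(EF_B=11, EF_C=18) = 18; EF_D = 18+8 = 26
Expected project duration μ = 26 days. Critical path: A → C → D.

Variance along critical path = 1.000 + 1.778 + 1.000 = 3.778
σ = √3.778 = 1.944 days

1.94 days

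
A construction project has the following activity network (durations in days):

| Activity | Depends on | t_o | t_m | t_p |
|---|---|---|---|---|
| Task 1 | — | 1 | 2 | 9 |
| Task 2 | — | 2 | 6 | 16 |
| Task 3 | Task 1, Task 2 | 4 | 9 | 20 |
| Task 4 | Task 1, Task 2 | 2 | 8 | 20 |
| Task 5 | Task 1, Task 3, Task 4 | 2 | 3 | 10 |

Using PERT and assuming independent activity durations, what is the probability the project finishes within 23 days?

0.701

te_Task 1 = (1 + 4·2 + 9)/6 = 18/6 = 3; σ²_Task 1 = ((9−1)/6)² = 1.778
te_Task 2 = (2 + 4·6 + 16)/6 = 42/6 = 7; σ²_Task 2 = ((16−2)/6)² = 5.444
te_Task 3 = (4 + 4·9 + 20)/6 = 60/6 = 10; σ²_Task 3 = ((20−4)/6)² = 7.111
te_Task 4 = (2 + 4·8 + 20)/6 = 54/6 = 9; σ²_Task 4 = ((20−2)/6)² = 9.000
te_Task 5 = (2 + 4·3 + 10)/6 = 24/6 = 4; σ²_Task 5 = ((10−2)/6)² = 1.778

Forward pass:
ES_Task 1 = 0; EF_Task 1 = 3
ES_Task 2 = 0; EF_Task 2 = 7
ES_Task 3 = max(EF_Task 1=3, EF_Task 2=7) = 7; EF_Task 3 = 7+10 = 17
ES_Task 4 = max(EF_Task 1=3, EF_Task 2=7) = 7; EF_Task 4 = 7+9 = 16
ES_Task 5 = max(EF_Task 1=3, EF_Task 3=17, EF_Task 4=16) = 17; EF_Task 5 = 17+4 = 21
Expected project duration μ = 21 days. Critical path: Task 2 → Task 3 → Task 5.

Variance along critical path = 5.444 + 7.111 + 1.778 = 14.333; σ = √14.333 = 3.786 days.
Z = (23 − 21) / 3.786 = 0.528
P(T ≤ 23) = Φ(0.528) ≈ 0.701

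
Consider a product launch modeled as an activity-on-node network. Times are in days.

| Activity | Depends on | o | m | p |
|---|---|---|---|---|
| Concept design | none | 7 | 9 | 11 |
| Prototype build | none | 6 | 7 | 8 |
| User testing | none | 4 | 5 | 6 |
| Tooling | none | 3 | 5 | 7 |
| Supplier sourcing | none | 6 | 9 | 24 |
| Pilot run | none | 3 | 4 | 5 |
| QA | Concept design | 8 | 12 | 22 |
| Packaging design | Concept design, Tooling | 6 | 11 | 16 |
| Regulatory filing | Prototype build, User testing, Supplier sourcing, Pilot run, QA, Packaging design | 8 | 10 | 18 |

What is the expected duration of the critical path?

te_Concept design = (7 + 4·9 + 11)/6 = 54/6 = 9
te_Prototype build = (6 + 4·7 + 8)/6 = 42/6 = 7
te_User testing = (4 + 4·5 + 6)/6 = 30/6 = 5
te_Tooling = (3 + 4·5 + 7)/6 = 30/6 = 5
te_Supplier sourcing = (6 + 4·9 + 24)/6 = 66/6 = 11
te_Pilot run = (3 + 4·4 + 5)/6 = 24/6 = 4
te_QA = (8 + 4·12 + 22)/6 = 78/6 = 13
te_Packaging design = (6 + 4·11 + 16)/6 = 66/6 = 11
te_Regulatory filing = (8 + 4·10 + 18)/6 = 66/6 = 11

Forward pass:
ES_Concept design = 0; EF_Concept design = 9
ES_Prototype build = 0; EF_Prototype build = 7
ES_User testing = 0; EF_User testing = 5
ES_Tooling = 0; EF_Tooling = 5
ES_Supplier sourcing = 0; EF_Supplier sourcing = 11
ES_Pilot run = 0; EF_Pilot run = 4
ES_QA = 9; EF_QA = 9+13 = 22
ES_Packaging design = max(EF_Concept design=9, EF_Tooling=5) = 9; EF_Packaging design = 9+11 = 20
ES_Regulatory filing = max(EF_Prototype build=7, EF_User testing=5, EF_Supplier sourcing=11, EF_Pilot run=4, EF_QA=22, EF_Packaging design=20) = 22; EF_Regulatory filing = 22+11 = 33
Expected project duration μ = 33 days. Critical path: Concept design → QA → Regulatory filing.

33 days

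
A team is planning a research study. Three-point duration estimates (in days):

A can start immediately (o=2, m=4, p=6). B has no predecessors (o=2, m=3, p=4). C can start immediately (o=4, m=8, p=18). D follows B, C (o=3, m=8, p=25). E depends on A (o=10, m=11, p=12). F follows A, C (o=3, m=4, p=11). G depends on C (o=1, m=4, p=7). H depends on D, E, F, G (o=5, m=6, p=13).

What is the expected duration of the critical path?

26 days

te_A = (2 + 4·4 + 6)/6 = 24/6 = 4
te_B = (2 + 4·3 + 4)/6 = 18/6 = 3
te_C = (4 + 4·8 + 18)/6 = 54/6 = 9
te_D = (3 + 4·8 + 25)/6 = 60/6 = 10
te_E = (10 + 4·11 + 12)/6 = 66/6 = 11
te_F = (3 + 4·4 + 11)/6 = 30/6 = 5
te_G = (1 + 4·4 + 7)/6 = 24/6 = 4
te_H = (5 + 4·6 + 13)/6 = 42/6 = 7

Forward pass:
ES_A = 0; EF_A = 4
ES_B = 0; EF_B = 3
ES_C = 0; EF_C = 9
ES_D = max(EF_B=3, EF_C=9) = 9; EF_D = 9+10 = 19
ES_E = 4; EF_E = 4+11 = 15
ES_F = max(EF_A=4, EF_C=9) = 9; EF_F = 9+5 = 14
ES_G = 9; EF_G = 9+4 = 13
ES_H = max(EF_D=19, EF_E=15, EF_F=14, EF_G=13) = 19; EF_H = 19+7 = 26
Expected project duration μ = 26 days. Critical path: C → D → H.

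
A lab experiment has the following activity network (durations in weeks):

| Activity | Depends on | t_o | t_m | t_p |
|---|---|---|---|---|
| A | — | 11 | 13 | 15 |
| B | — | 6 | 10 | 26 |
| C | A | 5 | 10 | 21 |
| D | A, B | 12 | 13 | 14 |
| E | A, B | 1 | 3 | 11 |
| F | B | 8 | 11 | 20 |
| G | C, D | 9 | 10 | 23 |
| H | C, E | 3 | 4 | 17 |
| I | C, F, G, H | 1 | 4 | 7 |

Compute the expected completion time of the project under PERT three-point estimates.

te_A = (11 + 4·13 + 15)/6 = 78/6 = 13
te_B = (6 + 4·10 + 26)/6 = 72/6 = 12
te_C = (5 + 4·10 + 21)/6 = 66/6 = 11
te_D = (12 + 4·13 + 14)/6 = 78/6 = 13
te_E = (1 + 4·3 + 11)/6 = 24/6 = 4
te_F = (8 + 4·11 + 20)/6 = 72/6 = 12
te_G = (9 + 4·10 + 23)/6 = 72/6 = 12
te_H = (3 + 4·4 + 17)/6 = 36/6 = 6
te_I = (1 + 4·4 + 7)/6 = 24/6 = 4

Forward pass:
ES_A = 0; EF_A = 13
ES_B = 0; EF_B = 12
ES_C = 13; EF_C = 13+11 = 24
ES_D = max(EF_A=13, EF_B=12) = 13; EF_D = 13+13 = 26
ES_E = max(EF_A=13, EF_B=12) = 13; EF_E = 13+4 = 17
ES_F = 12; EF_F = 12+12 = 24
ES_G = max(EF_C=24, EF_D=26) = 26; EF_G = 26+12 = 38
ES_H = max(EF_C=24, EF_E=17) = 24; EF_H = 24+6 = 30
ES_I = max(EF_C=24, EF_F=24, EF_G=38, EF_H=30) = 38; EF_I = 38+4 = 42
Expected project duration μ = 42 weeks. Critical path: A → D → G → I.

42 weeks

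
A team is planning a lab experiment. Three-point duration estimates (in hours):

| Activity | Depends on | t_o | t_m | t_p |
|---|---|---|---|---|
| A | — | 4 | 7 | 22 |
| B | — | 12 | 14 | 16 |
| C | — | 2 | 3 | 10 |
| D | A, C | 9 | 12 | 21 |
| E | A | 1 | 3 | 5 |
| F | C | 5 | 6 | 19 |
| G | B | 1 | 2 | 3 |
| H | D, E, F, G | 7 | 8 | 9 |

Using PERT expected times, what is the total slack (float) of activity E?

te_A = (4 + 4·7 + 22)/6 = 54/6 = 9
te_B = (12 + 4·14 + 16)/6 = 84/6 = 14
te_C = (2 + 4·3 + 10)/6 = 24/6 = 4
te_D = (9 + 4·12 + 21)/6 = 78/6 = 13
te_E = (1 + 4·3 + 5)/6 = 18/6 = 3
te_F = (5 + 4·6 + 19)/6 = 48/6 = 8
te_G = (1 + 4·2 + 3)/6 = 12/6 = 2
te_H = (7 + 4·8 + 9)/6 = 48/6 = 8

Forward pass:
ES_A = 0; EF_A = 9
ES_B = 0; EF_B = 14
ES_C = 0; EF_C = 4
ES_D = max(EF_A=9, EF_C=4) = 9; EF_D = 9+13 = 22
ES_E = 9; EF_E = 9+3 = 12
ES_F = 4; EF_F = 4+8 = 12
ES_G = 14; EF_G = 14+2 = 16
ES_H = max(EF_D=22, EF_E=12, EF_F=12, EF_G=16) = 22; EF_H = 22+8 = 30
Expected project duration μ = 30 hours. Critical path: A → D → H.

Backward pass:
LF_H = 30; LS_H = 30−8 = 22
LF_G = LS_H = 22; LS_G = 22−2 = 20
LF_F = LS_H = 22; LS_F = 22−8 = 14
LF_E = LS_H = 22; LS_E = 22−3 = 19
LF_D = LS_H = 22; LS_D = 22−13 = 9
LF_C = min(LS_D=9, LS_F=14) = 9; LS_C = 9−4 = 5
LF_B = LS_G = 20; LS_B = 20−14 = 6
LF_A = min(LS_D=9, LS_E=19) = 9; LS_A = 9−9 = 0
Slack_E = LS_E − ES_E = 19 − 9 = 10

10 hours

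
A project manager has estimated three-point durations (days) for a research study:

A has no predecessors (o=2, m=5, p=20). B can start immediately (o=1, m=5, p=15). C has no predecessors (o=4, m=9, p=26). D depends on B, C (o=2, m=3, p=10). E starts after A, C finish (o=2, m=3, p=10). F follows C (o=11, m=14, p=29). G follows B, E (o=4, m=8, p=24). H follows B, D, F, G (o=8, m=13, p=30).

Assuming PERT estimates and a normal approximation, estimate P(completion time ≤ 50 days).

te_A = (2 + 4·5 + 20)/6 = 42/6 = 7; σ²_A = ((20−2)/6)² = 9.000
te_B = (1 + 4·5 + 15)/6 = 36/6 = 6; σ²_B = ((15−1)/6)² = 5.444
te_C = (4 + 4·9 + 26)/6 = 66/6 = 11; σ²_C = ((26−4)/6)² = 13.444
te_D = (2 + 4·3 + 10)/6 = 24/6 = 4; σ²_D = ((10−2)/6)² = 1.778
te_E = (2 + 4·3 + 10)/6 = 24/6 = 4; σ²_E = ((10−2)/6)² = 1.778
te_F = (11 + 4·14 + 29)/6 = 96/6 = 16; σ²_F = ((29−11)/6)² = 9.000
te_G = (4 + 4·8 + 24)/6 = 60/6 = 10; σ²_G = ((24−4)/6)² = 11.111
te_H = (8 + 4·13 + 30)/6 = 90/6 = 15; σ²_H = ((30−8)/6)² = 13.444

Forward pass:
ES_A = 0; EF_A = 7
ES_B = 0; EF_B = 6
ES_C = 0; EF_C = 11
ES_D = max(EF_B=6, EF_C=11) = 11; EF_D = 11+4 = 15
ES_E = max(EF_A=7, EF_C=11) = 11; EF_E = 11+4 = 15
ES_F = 11; EF_F = 11+16 = 27
ES_G = max(EF_B=6, EF_E=15) = 15; EF_G = 15+10 = 25
ES_H = max(EF_B=6, EF_D=15, EF_F=27, EF_G=25) = 27; EF_H = 27+15 = 42
Expected project duration μ = 42 days. Critical path: C → F → H.

Variance along critical path = 13.444 + 9.000 + 13.444 = 35.889; σ = √35.889 = 5.991 days.
Z = (50 − 42) / 5.991 = 1.335
P(T ≤ 50) = Φ(1.335) ≈ 0.909

0.909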